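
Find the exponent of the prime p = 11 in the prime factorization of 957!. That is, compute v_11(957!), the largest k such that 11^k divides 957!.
v_11(957!) = 94

Legendre's formula: v_p(n!) = Σ_{k ≥ 1} ⌊n / p^k⌋. For p = 11, n = 957, the terms are:
  ⌊957/11^1⌋ = ⌊957/11⌋ = 87
  ⌊957/11^2⌋ = ⌊957/121⌋ = 7
(the next term ⌊957/11^3⌋ = 0, terminating the sum). Summing: v_11(957!) = 87 + 7 = 94.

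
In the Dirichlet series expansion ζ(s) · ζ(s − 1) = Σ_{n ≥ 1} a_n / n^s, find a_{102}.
σ(102) = 216

In the product (Σ m^0/m^s)(Σ k / k^s) = Σ (Σ_{d | n} d) / n^s, the coefficient of 1/n^s is σ(n) = Σ_{d | n} d. For n = 102, divisors are [1, 2, 3, 6, 17, 34, 51, 102]; summing: σ(102) = 216.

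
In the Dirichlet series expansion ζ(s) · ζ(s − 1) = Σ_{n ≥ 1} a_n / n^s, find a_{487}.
σ(487) = 488

In the product (Σ m^0/m^s)(Σ k / k^s) = Σ (Σ_{d | n} d) / n^s, the coefficient of 1/n^s is σ(n) = Σ_{d | n} d. For n = 487, divisors are [1, 487]; summing: σ(487) = 488.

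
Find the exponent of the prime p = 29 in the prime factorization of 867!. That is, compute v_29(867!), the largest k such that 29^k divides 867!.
v_29(867!) = 30

Legendre's formula: v_p(n!) = Σ_{k ≥ 1} ⌊n / p^k⌋. For p = 29, n = 867, the terms are:
  ⌊867/29^1⌋ = ⌊867/29⌋ = 29
  ⌊867/29^2⌋ = ⌊867/841⌋ = 1
(the next term ⌊867/29^3⌋ = 0, terminating the sum). Summing: v_29(867!) = 29 + 1 = 30.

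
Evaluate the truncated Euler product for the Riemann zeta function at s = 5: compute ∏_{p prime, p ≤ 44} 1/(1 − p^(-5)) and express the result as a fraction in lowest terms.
∏ = 1572482291224969810929353517600303098269844539827384419450979869/1516482033755337998564749447506198249900022724140786873799147520

The primes p ≤ 44 are [2, 3, 5, 7, 11, 13, 17, 19, 23, 29, 31, 37, 41, 43]. For each prime, (1 − 1/p^5)^(-1) = p^5 / (p^5 − 1). The product is (1 − 1/2^5)^(-1), (1 − 1/3^5)^(-1), (1 − 1/5^5)^(-1), (1 − 1/7^5)^(-1), (1 − 1/11^5)^(-1), (1 − 1/13^5)^(-1), (1 − 1/17^5)^(-1), (1 − 1/19^5)^(-1), (1 − 1/23^5)^(-1), (1 − 1/29^5)^(-1), (1 − 1/31^5)^(-1), (1 − 1/37^5)^(-1), (1 − 1/41^5)^(-1), (1 − 1/43^5)^(-1) = ∏ p^5 / (p^5 − 1) = 1572482291224969810929353517600303098269844539827384419450979869/1516482033755337998564749447506198249900022724140786873799147520.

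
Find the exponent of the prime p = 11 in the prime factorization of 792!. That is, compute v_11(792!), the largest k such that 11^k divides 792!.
v_11(792!) = 78

Legendre's formula: v_p(n!) = Σ_{k ≥ 1} ⌊n / p^k⌋. For p = 11, n = 792, the terms are:
  ⌊792/11^1⌋ = ⌊792/11⌋ = 72
  ⌊792/11^2⌋ = ⌊792/121⌋ = 6
(the next term ⌊792/11^3⌋ = 0, terminating the sum). Summing: v_11(792!) = 72 + 6 = 78.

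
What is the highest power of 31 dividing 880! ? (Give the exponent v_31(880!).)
v_31(880!) = 28

Legendre's formula: v_p(n!) = Σ_{k ≥ 1} ⌊n / p^k⌋. For p = 31, n = 880, the terms are:
  ⌊880/31^1⌋ = ⌊880/31⌋ = 28
(the next term ⌊880/31^2⌋ = 0, terminating the sum). Summing: v_31(880!) = 28 = 28.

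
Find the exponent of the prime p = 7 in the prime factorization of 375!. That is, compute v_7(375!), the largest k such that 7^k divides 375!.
v_7(375!) = 61

Legendre's formula: v_p(n!) = Σ_{k ≥ 1} ⌊n / p^k⌋. For p = 7, n = 375, the terms are:
  ⌊375/7^1⌋ = ⌊375/7⌋ = 53
  ⌊375/7^2⌋ = ⌊375/49⌋ = 7
  ⌊375/7^3⌋ = ⌊375/343⌋ = 1
(the next term ⌊375/7^4⌋ = 0, terminating the sum). Summing: v_7(375!) = 53 + 7 + 1 = 61.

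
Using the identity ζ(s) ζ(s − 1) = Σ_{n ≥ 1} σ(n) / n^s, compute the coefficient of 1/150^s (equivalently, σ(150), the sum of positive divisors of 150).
σ(150) = 372

In the product (Σ m^0/m^s)(Σ k / k^s) = Σ (Σ_{d | n} d) / n^s, the coefficient of 1/n^s is σ(n) = Σ_{d | n} d. For n = 150, divisors are [1, 2, 3, 5, 6, 10, 15, 25, 30, 50, 75, 150]; summing: σ(150) = 372.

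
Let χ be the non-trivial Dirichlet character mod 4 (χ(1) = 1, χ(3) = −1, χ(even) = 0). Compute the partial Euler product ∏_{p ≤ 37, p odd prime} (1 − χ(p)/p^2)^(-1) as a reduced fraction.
∏ = 136633422149134339/149104402366464000

The odd primes p ≤ 37 are [3, 5, 7, 11, 13, 17, 19, 23, 29, 31, 37]. For each, χ(p) = 1 if p ≡ 1 mod 4, χ(p) = −1 if p ≡ 3 mod 4. Taking (1 − χ(p)/p^2)^(-1) = p^2/(p^2 − χ(p)): (1 − (-1)/3^2)^(-1) · (1 − (1)/5^2)^(-1) · (1 − (-1)/7^2)^(-1) · (1 − (-1)/11^2)^(-1) · (1 − (1)/13^2)^(-1) · (1 − (1)/17^2)^(-1) · (1 − (-1)/19^2)^(-1) · (1 − (-1)/23^2)^(-1) · (1 − (1)/29^2)^(-1) · (1 − (-1)/31^2)^(-1) · (1 − (1)/37^2)^(-1) = 136633422149134339/149104402366464000.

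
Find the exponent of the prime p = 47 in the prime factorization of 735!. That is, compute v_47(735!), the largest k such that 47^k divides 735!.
v_47(735!) = 15

Legendre's formula: v_p(n!) = Σ_{k ≥ 1} ⌊n / p^k⌋. For p = 47, n = 735, the terms are:
  ⌊735/47^1⌋ = ⌊735/47⌋ = 15
(the next term ⌊735/47^2⌋ = 0, terminating the sum). Summing: v_47(735!) = 15 = 15.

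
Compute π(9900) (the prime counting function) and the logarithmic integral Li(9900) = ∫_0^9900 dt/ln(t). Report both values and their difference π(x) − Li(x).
π(9900) = 1220;  Li(9900) ≈ 1235.27;  π(x) − Li(x) ≈ -15.27.

Direct count of primes ≤ 9900 gives π(9900) = 1220. Numerical evaluation of the logarithmic integral gives Li(9900) ≈ 1235.27. The difference π(x) − Li(x) ≈ -15.27 is typically negative for small/moderate x (Li(x) overestimates), though Littlewood's theorem shows this sign changes infinitely often.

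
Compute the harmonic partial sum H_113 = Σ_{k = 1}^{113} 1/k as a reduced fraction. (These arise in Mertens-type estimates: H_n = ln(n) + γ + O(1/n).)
H_113 = 92269644494133624806164448254219916691626018956801/17379782769567790172972927968296006432665936992320

Direct summation: H_113 = 1 + 1/2 + ... + 1/113. The least common denominator is lcm(1, ..., 113) = 955888052326228459513511038256280353796626534577600; over this denominator the numerator is 955888052326228459513511038256280353796626534577600 + 477944026163114229756755519128140176898313267288800 + 318629350775409486504503679418760117932208844859200 + 238972013081557114878377759564070088449156633644400 + 191177610465245691902702207651256070759325306915520 + 159314675387704743252251839709380058966104422429600 + 136555436046604065644787291179468621970946647796800 + 119486006540778557439188879782035044224578316822200 + 106209783591803162168167893139586705977402948286400 + 95588805232622845951351103825628035379662653457760 + 86898913847838950864864639841480032163329684961600 + 79657337693852371626125919854690029483052211214800 + 73529850178940650731808541404329257984355887275200 + 68277718023302032822393645589734310985473323898400 + 63725870155081897300900735883752023586441768971840 + 59743003270389278719594439891017522112289158411100 + 56228708960366379971383002250369432576272149092800 + 53104891795901581084083946569793352988701474143200 + 50309897490854129448079528329277913357717186030400 + 47794402616311422975675551912814017689831326728880 + 45518478682201355214929097059822873990315549265600 + 43449456923919475432432319920740016081664842480800 + 41560350101140367804935262532881754512896805851200 + 39828668846926185813062959927345014741526105607400 + 38235522093049138380540441530251214151865061383104 + 36764925089470325365904270702164628992177943637600 + 35403261197267720722722631046528901992467649428800 + 34138859011651016411196822794867155492736661949200 + 32961656976766498603914173732975184613676777054400 + 31862935077540948650450367941876011793220884485920 + 30835098462136401919790678653428398509568597889600 + 29871501635194639359797219945508761056144579205550 + 28966304615946316954954879947160010721109894987200 + 28114354480183189985691501125184716288136074546400 + 27311087209320813128957458235893724394189329559360 + 26552445897950790542041973284896676494350737071600 + 25834812225033201608473271304223793345854771204800 + 25154948745427064724039764164638956678858593015200 + 24509950059646883577269513801443085994785295758400 + 23897201308155711487837775956407008844915663364440 + 23314342739664108768622220445275130580405525233600 + 22759239341100677607464548529911436995157774632800 + 22229954705261126965430489261773961716200617083200 + 21724728461959737716216159960370008040832421240400 + 21241956718360632433633578627917341195480589657280 + 20780175050570183902467631266440877256448402925600 + 20338043666515499138585341239495326676523968820800 + 19914334423463092906531479963672507370763052803700 + 19507919435229152234969613025638374567278092542400 + 19117761046524569190270220765125607075932530691552 + 18742902986788793323794334083456477525424049697600 + 18382462544735162682952135351082314496088971818800 + 18035623628796763387047378080307176486728802539200 + 17701630598633860361361315523264450996233824714400 + 17379782769567790172972927968296006432665936992320 + 17069429505825508205598411397433577746368330974600 + 16769965830284709816026509443092637785905728676800 + 16480828488383249301957086866487592306838388527200 + 16201492412308956940906966750106446674519093806400 + 15931467538770474325225183970938005896610442242960 + 15670295939774237041205098987807874652403713681600 + 15417549231068200959895339326714199254784298944800 + 15172826227400451738309699019940957996771849755200 + 14935750817597319679898609972754380528072289602775 + 14705970035788130146361708280865851596871177455040 + 14483152307973158477477439973580005360554947493600 + 14266985855615350141992702063526572444725769172800 + 14057177240091594992845750562592358144068037273200 + 13853450033713455934978420844293918170965601950400 + 13655543604660406564478729117946862197094664779680 + 13463212004594767035401563919102540194318683585600 + 13276222948975395271020986642448338247175368535800 + 13094356881181211774157685455565484298583925131200 + 12917406112516600804236635652111896672927385602400 + 12745174031016379460180147176750404717288353794368 + 12577474372713532362019882082319478339429296507600 + 12414130549691278694980662834497147451904240708800 + 12254975029823441788634756900721542997392647879200 + 12099848763623145057133051117168105744261095374400 + 11948600654077855743918887978203504422457831682220 + 11801087065755906907574210348842967330822549809600 + 11657171369832054384311110222637565290202762616800 + 11516723522002752524259169135617835587911163067200 + 11379619670550338803732274264955718497578887316400 + 11245741792073275994276600450073886515254429818560 + 11114977352630563482715244630886980858100308541600 + 10987218992255499534638057910991728204558925684800 + 10862364230979868858108079980185004020416210620200 + 10740315194676724264196753238834610716816028478400 + 10620978359180316216816789313958670597740294828640 + 10504264311277235818829791629189893997765126753600 + 10390087525285091951233815633220438628224201462800 + 10278366154045467306596892884476132836522865963200 + 10169021833257749569292670619747663338261984410400 + 10061979498170825889615905665855582671543437206080 + 9957167211731546453265739981836253685381526401850 + 9854516003363179994984649878930725296872438500800 + 9753959717614576117484806512819187283639046271200 + 9655434871982105651651626649053336907036631662400 + 9558880523262284595135110382562803537966265345776 + 9464238141843846133797138992636439146501252817600 + 9371451493394396661897167041728238762712024848800 + 9280466527439111257412728526760003434918704219200 + 9191231272367581341476067675541157248044485909400 + 9103695736440271042985819411964574798063109853120 + 9017811814398381693523689040153588243364401269600 + 8933533199310546350593561105198881811183425556800 + 8850815299316930180680657761632225498116912357200 + 8769615158956224399206523286754865631161711326400 + 8689891384783895086486463984148003216332968496160 + 8611604075011067202824423768074597781951590401600 + 8534714752912754102799205698716788873184165487300 + 8459186303771933270031071135011330564571916235200 = 5074830447177349364339044653982095418039431042624055, so H_113 = 5074830447177349364339044653982095418039431042624055/955888052326228459513511038256280353796626534577600; reducing by gcd(5074830447177349364339044653982095418039431042624055, 955888052326228459513511038256280353796626534577600) = 55 gives 92269644494133624806164448254219916691626018956801/17379782769567790172972927968296006432665936992320 ≈ 5.30902. (The PNT-adjacent estimate ln(113) + γ ≈ 5.30460 matches within O(1/n).)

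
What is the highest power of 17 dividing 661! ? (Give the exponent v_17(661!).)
v_17(661!) = 40

Legendre's formula: v_p(n!) = Σ_{k ≥ 1} ⌊n / p^k⌋. For p = 17, n = 661, the terms are:
  ⌊661/17^1⌋ = ⌊661/17⌋ = 38
  ⌊661/17^2⌋ = ⌊661/289⌋ = 2
(the next term ⌊661/17^3⌋ = 0, terminating the sum). Summing: v_17(661!) = 38 + 2 = 40.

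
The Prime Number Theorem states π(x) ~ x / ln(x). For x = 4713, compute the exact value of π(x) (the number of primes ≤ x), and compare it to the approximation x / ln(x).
π(4713) = 635;  x/ln(x) ≈ 557.22;  relative error ≈ 12.25%.

Directly count primes up to 4713: π(4713) = 635. The PNT approximation gives 4713/ln(4713) ≈ 4713/8.45808 ≈ 557.22. Relative error (π(x) − x/ln(x)) / π(x) ≈ 12.25%; the approximation is known to undercount slightly (Li(x) is a better estimate).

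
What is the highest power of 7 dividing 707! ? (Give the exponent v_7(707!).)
v_7(707!) = 117

Legendre's formula: v_p(n!) = Σ_{k ≥ 1} ⌊n / p^k⌋. For p = 7, n = 707, the terms are:
  ⌊707/7^1⌋ = ⌊707/7⌋ = 101
  ⌊707/7^2⌋ = ⌊707/49⌋ = 14
  ⌊707/7^3⌋ = ⌊707/343⌋ = 2
(the next term ⌊707/7^4⌋ = 0, terminating the sum). Summing: v_7(707!) = 101 + 14 + 2 = 117.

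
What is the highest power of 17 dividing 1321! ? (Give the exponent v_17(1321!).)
v_17(1321!) = 81

Legendre's formula: v_p(n!) = Σ_{k ≥ 1} ⌊n / p^k⌋. For p = 17, n = 1321, the terms are:
  ⌊1321/17^1⌋ = ⌊1321/17⌋ = 77
  ⌊1321/17^2⌋ = ⌊1321/289⌋ = 4
(the next term ⌊1321/17^3⌋ = 0, terminating the sum). Summing: v_17(1321!) = 77 + 4 = 81.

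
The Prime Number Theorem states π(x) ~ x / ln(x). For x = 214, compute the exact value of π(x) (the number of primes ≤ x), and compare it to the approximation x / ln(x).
π(214) = 47;  x/ln(x) ≈ 39.88;  relative error ≈ 15.15%.

Directly count primes up to 214: π(214) = 47. The PNT approximation gives 214/ln(214) ≈ 214/5.36598 ≈ 39.88. Relative error (π(x) − x/ln(x)) / π(x) ≈ 15.15%; the approximation is known to undercount slightly (Li(x) is a better estimate).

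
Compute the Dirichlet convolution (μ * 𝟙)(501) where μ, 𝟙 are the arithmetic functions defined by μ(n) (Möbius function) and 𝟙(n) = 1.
(μ * 𝟙)(501) = 0

Divisors of 501: [1, 3, 167, 501]. For each d | 501:
  d = 1: μ(1) · 𝟙(501/1) = 1 · 1 = 1
  d = 3: μ(3) · 𝟙(501/3) = -1 · 1 = -1
  d = 167: μ(167) · 𝟙(501/167) = -1 · 1 = -1
  d = 501: μ(501) · 𝟙(501/501) = 1 · 1 = 1
Summing: (μ * 𝟙)(501) = 1 + -1 + -1 + 1 = 0.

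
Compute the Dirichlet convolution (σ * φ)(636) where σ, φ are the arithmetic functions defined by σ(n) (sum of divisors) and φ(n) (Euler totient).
(σ * φ)(636) = 7632

Divisors of 636: [1, 2, 3, 4, 6, 12, 53, 106, 159, 212, 318, 636]. For each d | 636:
  d = 1: σ(1) · φ(636/1) = 1 · 208 = 208
  d = 2: σ(2) · φ(636/2) = 3 · 104 = 312
  d = 3: σ(3) · φ(636/3) = 4 · 104 = 416
  d = 4: σ(4) · φ(636/4) = 7 · 104 = 728
  d = 6: σ(6) · φ(636/6) = 12 · 52 = 624
  d = 12: σ(12) · φ(636/12) = 28 · 52 = 1456
  d = 53: σ(53) · φ(636/53) = 54 · 4 = 216
  d = 106: σ(106) · φ(636/106) = 162 · 2 = 324
  d = 159: σ(159) · φ(636/159) = 216 · 2 = 432
  d = 212: σ(212) · φ(636/212) = 378 · 2 = 756
  d = 318: σ(318) · φ(636/318) = 648 · 1 = 648
  d = 636: σ(636) · φ(636/636) = 1512 · 1 = 1512
Summing: (σ * φ)(636) = 208 + 312 + 416 + 728 + 624 + 1456 + 216 + 324 + 432 + 756 + 648 + 1512 = 7632.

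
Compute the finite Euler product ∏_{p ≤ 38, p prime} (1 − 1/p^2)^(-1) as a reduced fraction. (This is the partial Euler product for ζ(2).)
∏ = 5974606913975783369/3652034743605657600

The primes p ≤ 38 are [2, 3, 5, 7, 11, 13, 17, 19, 23, 29, 31, 37]. For each prime, (1 − 1/p^2)^(-1) = p^2 / (p^2 − 1). The product is (1 − 1/2^2)^(-1), (1 − 1/3^2)^(-1), (1 − 1/5^2)^(-1), (1 − 1/7^2)^(-1), (1 − 1/11^2)^(-1), (1 − 1/13^2)^(-1), (1 − 1/17^2)^(-1), (1 − 1/19^2)^(-1), (1 − 1/23^2)^(-1), (1 − 1/29^2)^(-1), (1 − 1/31^2)^(-1), (1 − 1/37^2)^(-1) = ∏ p^2 / (p^2 − 1) = 5974606913975783369/3652034743605657600.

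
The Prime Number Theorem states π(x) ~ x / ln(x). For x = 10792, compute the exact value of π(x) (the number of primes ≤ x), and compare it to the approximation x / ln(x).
π(10792) = 1314;  x/ln(x) ≈ 1162.11;  relative error ≈ 11.56%.

Directly count primes up to 10792: π(10792) = 1314. The PNT approximation gives 10792/ln(10792) ≈ 10792/9.28656 ≈ 1162.11. Relative error (π(x) − x/ln(x)) / π(x) ≈ 11.56%; the approximation is known to undercount slightly (Li(x) is a better estimate).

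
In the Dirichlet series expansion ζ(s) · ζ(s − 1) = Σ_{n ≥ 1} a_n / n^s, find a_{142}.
σ(142) = 216

In the product (Σ m^0/m^s)(Σ k / k^s) = Σ (Σ_{d | n} d) / n^s, the coefficient of 1/n^s is σ(n) = Σ_{d | n} d. For n = 142, divisors are [1, 2, 71, 142]; summing: σ(142) = 216.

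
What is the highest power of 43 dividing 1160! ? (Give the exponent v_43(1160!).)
v_43(1160!) = 26

Legendre's formula: v_p(n!) = Σ_{k ≥ 1} ⌊n / p^k⌋. For p = 43, n = 1160, the terms are:
  ⌊1160/43^1⌋ = ⌊1160/43⌋ = 26
(the next term ⌊1160/43^2⌋ = 0, terminating the sum). Summing: v_43(1160!) = 26 = 26.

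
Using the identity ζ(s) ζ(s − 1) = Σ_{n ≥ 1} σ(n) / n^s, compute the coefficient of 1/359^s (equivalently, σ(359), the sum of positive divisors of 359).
σ(359) = 360

In the product (Σ m^0/m^s)(Σ k / k^s) = Σ (Σ_{d | n} d) / n^s, the coefficient of 1/n^s is σ(n) = Σ_{d | n} d. For n = 359, divisors are [1, 359]; summing: σ(359) = 360.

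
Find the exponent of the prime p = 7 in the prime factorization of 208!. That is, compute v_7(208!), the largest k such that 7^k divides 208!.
v_7(208!) = 33

Legendre's formula: v_p(n!) = Σ_{k ≥ 1} ⌊n / p^k⌋. For p = 7, n = 208, the terms are:
  ⌊208/7^1⌋ = ⌊208/7⌋ = 29
  ⌊208/7^2⌋ = ⌊208/49⌋ = 4
(the next term ⌊208/7^3⌋ = 0, terminating the sum). Summing: v_7(208!) = 29 + 4 = 33.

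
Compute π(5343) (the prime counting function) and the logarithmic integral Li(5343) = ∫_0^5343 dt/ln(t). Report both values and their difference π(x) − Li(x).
π(5343) = 706;  Li(5343) ≈ 724.39;  π(x) − Li(x) ≈ -18.39.

Direct count of primes ≤ 5343 gives π(5343) = 706. Numerical evaluation of the logarithmic integral gives Li(5343) ≈ 724.39. The difference π(x) − Li(x) ≈ -18.39 is typically negative for small/moderate x (Li(x) overestimates), though Littlewood's theorem shows this sign changes infinitely often.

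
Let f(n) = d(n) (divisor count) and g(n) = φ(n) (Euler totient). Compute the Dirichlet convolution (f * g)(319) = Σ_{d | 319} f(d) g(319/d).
(d * φ)(319) = 360

Divisors of 319: [1, 11, 29, 319]. For each d | 319:
  d = 1: d(1) · φ(319/1) = 1 · 280 = 280
  d = 11: d(11) · φ(319/11) = 2 · 28 = 56
  d = 29: d(29) · φ(319/29) = 2 · 10 = 20
  d = 319: d(319) · φ(319/319) = 4 · 1 = 4
Summing: (d * φ)(319) = 280 + 56 + 20 + 4 = 360.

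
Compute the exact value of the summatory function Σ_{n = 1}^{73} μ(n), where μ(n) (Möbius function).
Σ_{n ≤ 73} μ(n) = -4

Compute μ(n) for each 1 ≤ n ≤ 73: μ(1) = 1, μ(2) = -1, μ(3) = -1, μ(4) = 0, μ(5) = -1, μ(6) = 1, μ(7) = -1, μ(8) = 0, μ(9) = 0, μ(10) = 1, μ(11) = -1, μ(12) = 0, μ(13) = -1, μ(14) = 1, μ(15) = 1, μ(16) = 0, μ(17) = -1, μ(18) = 0, μ(19) = -1, μ(20) = 0, μ(21) = 1, μ(22) = 1, μ(23) = -1, μ(24) = 0, μ(25) = 0, μ(26) = 1, μ(27) = 0, μ(28) = 0, μ(29) = -1, μ(30) = -1, μ(31) = -1, μ(32) = 0, μ(33) = 1, μ(34) = 1, μ(35) = 1, μ(36) = 0, μ(37) = -1, μ(38) = 1, μ(39) = 1, μ(40) = 0, μ(41) = -1, μ(42) = -1, μ(43) = -1, μ(44) = 0, μ(45) = 0, μ(46) = 1, μ(47) = -1, μ(48) = 0, μ(49) = 0, μ(50) = 0, μ(51) = 1, μ(52) = 0, μ(53) = -1, μ(54) = 0, μ(55) = 1, μ(56) = 0, μ(57) = 1, μ(58) = 1, μ(59) = -1, μ(60) = 0, μ(61) = -1, μ(62) = 1, μ(63) = 0, μ(64) = 0, μ(65) = 1, μ(66) = -1, μ(67) = -1, μ(68) = 0, μ(69) = 1, μ(70) = -1, μ(71) = -1, μ(72) = 0, μ(73) = -1. Summing all 73 values: -4. (Mertens function M(x) = Σ_{n ≤ x} μ(n); on average M(x) should be small (PNT ⟺ M(x) = o(x)).)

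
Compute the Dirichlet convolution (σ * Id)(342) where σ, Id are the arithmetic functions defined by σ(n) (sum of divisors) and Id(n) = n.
(σ * Id)(342) = 6630

Divisors of 342: [1, 2, 3, 6, 9, 18, 19, 38, 57, 114, 171, 342]. For each d | 342:
  d = 1: σ(1) · Id(342/1) = 1 · 342 = 342
  d = 2: σ(2) · Id(342/2) = 3 · 171 = 513
  d = 3: σ(3) · Id(342/3) = 4 · 114 = 456
  d = 6: σ(6) · Id(342/6) = 12 · 57 = 684
  d = 9: σ(9) · Id(342/9) = 13 · 38 = 494
  d = 18: σ(18) · Id(342/18) = 39 · 19 = 741
  d = 19: σ(19) · Id(342/19) = 20 · 18 = 360
  d = 38: σ(38) · Id(342/38) = 60 · 9 = 540
  d = 57: σ(57) · Id(342/57) = 80 · 6 = 480
  d = 114: σ(114) · Id(342/114) = 240 · 3 = 720
  d = 171: σ(171) · Id(342/171) = 260 · 2 = 520
  d = 342: σ(342) · Id(342/342) = 780 · 1 = 780
Summing: (σ * Id)(342) = 342 + 513 + 456 + 684 + 494 + 741 + 360 + 540 + 480 + 720 + 520 + 780 = 6630.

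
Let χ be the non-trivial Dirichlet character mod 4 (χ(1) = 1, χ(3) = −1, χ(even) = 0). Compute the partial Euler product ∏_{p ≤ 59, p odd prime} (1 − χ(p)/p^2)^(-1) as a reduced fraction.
∏ = 21166213940439075800336462671/23105733135420641771520000000

The odd primes p ≤ 59 are [3, 5, 7, 11, 13, 17, 19, 23, 29, 31, 37, 41, 43, 47, 53, 59]. For each, χ(p) = 1 if p ≡ 1 mod 4, χ(p) = −1 if p ≡ 3 mod 4. Taking (1 − χ(p)/p^2)^(-1) = p^2/(p^2 − χ(p)): (1 − (-1)/3^2)^(-1) · (1 − (1)/5^2)^(-1) · (1 − (-1)/7^2)^(-1) · (1 − (-1)/11^2)^(-1) · (1 − (1)/13^2)^(-1) · (1 − (1)/17^2)^(-1) · (1 − (-1)/19^2)^(-1) · (1 − (-1)/23^2)^(-1) · (1 − (1)/29^2)^(-1) · (1 − (-1)/31^2)^(-1) · (1 − (1)/37^2)^(-1) · (1 − (1)/41^2)^(-1) · (1 − (-1)/43^2)^(-1) · (1 − (-1)/47^2)^(-1) · (1 − (1)/53^2)^(-1) · (1 − (-1)/59^2)^(-1) = 21166213940439075800336462671/23105733135420641771520000000.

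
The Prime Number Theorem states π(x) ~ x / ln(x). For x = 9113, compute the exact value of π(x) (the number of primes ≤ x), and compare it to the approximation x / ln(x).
π(9113) = 1130;  x/ln(x) ≈ 999.51;  relative error ≈ 11.55%.

Directly count primes up to 9113: π(9113) = 1130. The PNT approximation gives 9113/ln(9113) ≈ 9113/9.11746 ≈ 999.51. Relative error (π(x) − x/ln(x)) / π(x) ≈ 11.55%; the approximation is known to undercount slightly (Li(x) is a better estimate).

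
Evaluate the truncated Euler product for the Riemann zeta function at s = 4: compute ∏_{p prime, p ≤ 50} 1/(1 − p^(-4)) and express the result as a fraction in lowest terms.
∏ = 65572203587643632473857746546522240898588901/60584710506150227098341885345792000000000000

The primes p ≤ 50 are [2, 3, 5, 7, 11, 13, 17, 19, 23, 29, 31, 37, 41, 43, 47]. For each prime, (1 − 1/p^4)^(-1) = p^4 / (p^4 − 1). The product is (1 − 1/2^4)^(-1), (1 − 1/3^4)^(-1), (1 − 1/5^4)^(-1), (1 − 1/7^4)^(-1), (1 − 1/11^4)^(-1), (1 − 1/13^4)^(-1), (1 − 1/17^4)^(-1), (1 − 1/19^4)^(-1), (1 − 1/23^4)^(-1), (1 − 1/29^4)^(-1), (1 − 1/31^4)^(-1), (1 − 1/37^4)^(-1), (1 − 1/41^4)^(-1), (1 − 1/43^4)^(-1), (1 − 1/47^4)^(-1) = ∏ p^4 / (p^4 − 1) = 65572203587643632473857746546522240898588901/60584710506150227098341885345792000000000000.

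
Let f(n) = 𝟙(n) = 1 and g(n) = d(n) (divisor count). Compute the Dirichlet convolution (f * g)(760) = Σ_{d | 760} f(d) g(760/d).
(𝟙 * d)(760) = 90

Divisors of 760: [1, 2, 4, 5, 8, 10, 19, 20, 38, 40, 76, 95, 152, 190, 380, 760]. For each d | 760:
  d = 1: 𝟙(1) · d(760/1) = 1 · 16 = 16
  d = 2: 𝟙(2) · d(760/2) = 1 · 12 = 12
  d = 4: 𝟙(4) · d(760/4) = 1 · 8 = 8
  d = 5: 𝟙(5) · d(760/5) = 1 · 8 = 8
  d = 8: 𝟙(8) · d(760/8) = 1 · 4 = 4
  d = 10: 𝟙(10) · d(760/10) = 1 · 6 = 6
  d = 19: 𝟙(19) · d(760/19) = 1 · 8 = 8
  d = 20: 𝟙(20) · d(760/20) = 1 · 4 = 4
  d = 38: 𝟙(38) · d(760/38) = 1 · 6 = 6
  d = 40: 𝟙(40) · d(760/40) = 1 · 2 = 2
  d = 76: 𝟙(76) · d(760/76) = 1 · 4 = 4
  d = 95: 𝟙(95) · d(760/95) = 1 · 4 = 4
  d = 152: 𝟙(152) · d(760/152) = 1 · 2 = 2
  d = 190: 𝟙(190) · d(760/190) = 1 · 3 = 3
  d = 380: 𝟙(380) · d(760/380) = 1 · 2 = 2
  d = 760: 𝟙(760) · d(760/760) = 1 · 1 = 1
Summing: (𝟙 * d)(760) = 16 + 12 + 8 + 8 + 4 + 6 + 8 + 4 + 6 + 2 + 4 + 4 + 2 + 3 + 2 + 1 = 90.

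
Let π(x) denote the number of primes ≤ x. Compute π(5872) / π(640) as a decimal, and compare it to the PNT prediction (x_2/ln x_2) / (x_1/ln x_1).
π(5872)/π(640) = 773/115 ≈ 6.7217;  PNT prediction ≈ 6.8316.

π(640) = 115 and π(5872) = 773, so π(5872)/π(640) ≈ 6.7217. The PNT-predicted ratio is (5872/ln(5872)) / (640/ln(640)) ≈ 6.8316. The two agree to within a few percent, as expected.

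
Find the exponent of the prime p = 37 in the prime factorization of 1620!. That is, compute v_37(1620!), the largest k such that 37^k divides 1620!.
v_37(1620!) = 44

Legendre's formula: v_p(n!) = Σ_{k ≥ 1} ⌊n / p^k⌋. For p = 37, n = 1620, the terms are:
  ⌊1620/37^1⌋ = ⌊1620/37⌋ = 43
  ⌊1620/37^2⌋ = ⌊1620/1369⌋ = 1
(the next term ⌊1620/37^3⌋ = 0, terminating the sum). Summing: v_37(1620!) = 43 + 1 = 44.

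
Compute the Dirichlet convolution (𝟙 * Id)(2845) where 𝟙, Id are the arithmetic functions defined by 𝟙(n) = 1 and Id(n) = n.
(𝟙 * Id)(2845) = 3420

Divisors of 2845: [1, 5, 569, 2845]. For each d | 2845:
  d = 1: 𝟙(1) · Id(2845/1) = 1 · 2845 = 2845
  d = 5: 𝟙(5) · Id(2845/5) = 1 · 569 = 569
  d = 569: 𝟙(569) · Id(2845/569) = 1 · 5 = 5
  d = 2845: 𝟙(2845) · Id(2845/2845) = 1 · 1 = 1
Summing: (𝟙 * Id)(2845) = 2845 + 569 + 5 + 1 = 3420.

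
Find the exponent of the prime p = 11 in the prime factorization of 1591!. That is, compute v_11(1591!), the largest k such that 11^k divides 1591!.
v_11(1591!) = 158

Legendre's formula: v_p(n!) = Σ_{k ≥ 1} ⌊n / p^k⌋. For p = 11, n = 1591, the terms are:
  ⌊1591/11^1⌋ = ⌊1591/11⌋ = 144
  ⌊1591/11^2⌋ = ⌊1591/121⌋ = 13
  ⌊1591/11^3⌋ = ⌊1591/1331⌋ = 1
(the next term ⌊1591/11^4⌋ = 0, terminating the sum). Summing: v_11(1591!) = 144 + 13 + 1 = 158.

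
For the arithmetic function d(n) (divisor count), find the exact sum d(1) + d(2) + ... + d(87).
Σ_{n ≤ 87} d(n) = 403

Compute d(n) for each 1 ≤ n ≤ 87: d(1) = 1, d(2) = 2, d(3) = 2, d(4) = 3, d(5) = 2, d(6) = 4, d(7) = 2, d(8) = 4, d(9) = 3, d(10) = 4, d(11) = 2, d(12) = 6, d(13) = 2, d(14) = 4, d(15) = 4, d(16) = 5, d(17) = 2, d(18) = 6, d(19) = 2, d(20) = 6, d(21) = 4, d(22) = 4, d(23) = 2, d(24) = 8, d(25) = 3, d(26) = 4, d(27) = 4, d(28) = 6, d(29) = 2, d(30) = 8, d(31) = 2, d(32) = 6, d(33) = 4, d(34) = 4, d(35) = 4, d(36) = 9, d(37) = 2, d(38) = 4, d(39) = 4, d(40) = 8, d(41) = 2, d(42) = 8, d(43) = 2, d(44) = 6, d(45) = 6, d(46) = 4, d(47) = 2, d(48) = 10, d(49) = 3, d(50) = 6, d(51) = 4, d(52) = 6, d(53) = 2, d(54) = 8, d(55) = 4, d(56) = 8, d(57) = 4, d(58) = 4, d(59) = 2, d(60) = 12, d(61) = 2, d(62) = 4, d(63) = 6, d(64) = 7, d(65) = 4, d(66) = 8, d(67) = 2, d(68) = 6, d(69) = 4, d(70) = 8, d(71) = 2, d(72) = 12, d(73) = 2, d(74) = 4, d(75) = 6, d(76) = 6, d(77) = 4, d(78) = 8, d(79) = 2, d(80) = 10, d(81) = 5, d(82) = 4, d(83) = 2, d(84) = 12, d(85) = 4, d(86) = 4, d(87) = 4. Summing all 87 values: 403. (Dirichlet's divisor formula: Σ_{n ≤ x} d(n) = x ln(x) + (2γ − 1) x + O(√x). For x = 87, the asymptotic estimate is ≈ 401.97.)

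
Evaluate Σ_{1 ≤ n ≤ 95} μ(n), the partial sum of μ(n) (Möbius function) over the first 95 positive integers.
Σ_{n ≤ 95} μ(n) = 2

Compute μ(n) for each 1 ≤ n ≤ 95: μ(1) = 1, μ(2) = -1, μ(3) = -1, μ(4) = 0, μ(5) = -1, μ(6) = 1, μ(7) = -1, μ(8) = 0, μ(9) = 0, μ(10) = 1, μ(11) = -1, μ(12) = 0, μ(13) = -1, μ(14) = 1, μ(15) = 1, μ(16) = 0, μ(17) = -1, μ(18) = 0, μ(19) = -1, μ(20) = 0, μ(21) = 1, μ(22) = 1, μ(23) = -1, μ(24) = 0, μ(25) = 0, μ(26) = 1, μ(27) = 0, μ(28) = 0, μ(29) = -1, μ(30) = -1, μ(31) = -1, μ(32) = 0, μ(33) = 1, μ(34) = 1, μ(35) = 1, μ(36) = 0, μ(37) = -1, μ(38) = 1, μ(39) = 1, μ(40) = 0, μ(41) = -1, μ(42) = -1, μ(43) = -1, μ(44) = 0, μ(45) = 0, μ(46) = 1, μ(47) = -1, μ(48) = 0, μ(49) = 0, μ(50) = 0, μ(51) = 1, μ(52) = 0, μ(53) = -1, μ(54) = 0, μ(55) = 1, μ(56) = 0, μ(57) = 1, μ(58) = 1, μ(59) = -1, μ(60) = 0, μ(61) = -1, μ(62) = 1, μ(63) = 0, μ(64) = 0, μ(65) = 1, μ(66) = -1, μ(67) = -1, μ(68) = 0, μ(69) = 1, μ(70) = -1, μ(71) = -1, μ(72) = 0, μ(73) = -1, μ(74) = 1, μ(75) = 0, μ(76) = 0, μ(77) = 1, μ(78) = -1, μ(79) = -1, μ(80) = 0, μ(81) = 0, μ(82) = 1, μ(83) = -1, μ(84) = 0, μ(85) = 1, μ(86) = 1, μ(87) = 1, μ(88) = 0, μ(89) = -1, μ(90) = 0, μ(91) = 1, μ(92) = 0, μ(93) = 1, μ(94) = 1, μ(95) = 1. Summing all 95 values: 2. (Mertens function M(x) = Σ_{n ≤ x} μ(n); on average M(x) should be small (PNT ⟺ M(x) = o(x)).)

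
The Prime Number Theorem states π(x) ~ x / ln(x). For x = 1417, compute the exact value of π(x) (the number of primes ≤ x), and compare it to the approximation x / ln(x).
π(1417) = 223;  x/ln(x) ≈ 195.28;  relative error ≈ 12.43%.

Directly count primes up to 1417: π(1417) = 223. The PNT approximation gives 1417/ln(1417) ≈ 1417/7.25630 ≈ 195.28. Relative error (π(x) − x/ln(x)) / π(x) ≈ 12.43%; the approximation is known to undercount slightly (Li(x) is a better estimate).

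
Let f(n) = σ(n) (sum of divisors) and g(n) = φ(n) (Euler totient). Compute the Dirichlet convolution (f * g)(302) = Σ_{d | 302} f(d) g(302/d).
(σ * φ)(302) = 1208

Divisors of 302: [1, 2, 151, 302]. For each d | 302:
  d = 1: σ(1) · φ(302/1) = 1 · 150 = 150
  d = 2: σ(2) · φ(302/2) = 3 · 150 = 450
  d = 151: σ(151) · φ(302/151) = 152 · 1 = 152
  d = 302: σ(302) · φ(302/302) = 456 · 1 = 456
Summing: (σ * φ)(302) = 150 + 450 + 152 + 456 = 1208.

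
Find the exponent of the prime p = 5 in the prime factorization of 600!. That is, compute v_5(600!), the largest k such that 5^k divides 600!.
v_5(600!) = 148

Legendre's formula: v_p(n!) = Σ_{k ≥ 1} ⌊n / p^k⌋. For p = 5, n = 600, the terms are:
  ⌊600/5^1⌋ = ⌊600/5⌋ = 120
  ⌊600/5^2⌋ = ⌊600/25⌋ = 24
  ⌊600/5^3⌋ = ⌊600/125⌋ = 4
(the next term ⌊600/5^4⌋ = 0, terminating the sum). Summing: v_5(600!) = 120 + 24 + 4 = 148.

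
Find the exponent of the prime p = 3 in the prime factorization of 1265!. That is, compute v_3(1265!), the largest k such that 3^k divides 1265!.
v_3(1265!) = 628

Legendre's formula: v_p(n!) = Σ_{k ≥ 1} ⌊n / p^k⌋. For p = 3, n = 1265, the terms are:
  ⌊1265/3^1⌋ = ⌊1265/3⌋ = 421
  ⌊1265/3^2⌋ = ⌊1265/9⌋ = 140
  ⌊1265/3^3⌋ = ⌊1265/27⌋ = 46
  ⌊1265/3^4⌋ = ⌊1265/81⌋ = 15
  ⌊1265/3^5⌋ = ⌊1265/243⌋ = 5
  ⌊1265/3^6⌋ = ⌊1265/729⌋ = 1
(the next term ⌊1265/3^7⌋ = 0, terminating the sum). Summing: v_3(1265!) = 421 + 140 + 46 + 15 + 5 + 1 = 628.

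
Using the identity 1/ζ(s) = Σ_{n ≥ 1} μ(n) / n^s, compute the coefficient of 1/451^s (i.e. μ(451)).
μ(451) = 1

Factor n = 451 = 11 · 41. μ(n) = 0 if any exponent ≥ 2 (not squarefree); otherwise μ(n) = (−1)^{ω(n)} where ω(n) is the number of distinct prime factors. Applying: μ(451) = 1.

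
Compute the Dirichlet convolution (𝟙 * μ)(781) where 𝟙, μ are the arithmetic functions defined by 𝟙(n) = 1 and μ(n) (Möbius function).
(𝟙 * μ)(781) = 0

Divisors of 781: [1, 11, 71, 781]. For each d | 781:
  d = 1: 𝟙(1) · μ(781/1) = 1 · 1 = 1
  d = 11: 𝟙(11) · μ(781/11) = 1 · -1 = -1
  d = 71: 𝟙(71) · μ(781/71) = 1 · -1 = -1
  d = 781: 𝟙(781) · μ(781/781) = 1 · 1 = 1
Summing: (𝟙 * μ)(781) = 1 + -1 + -1 + 1 = 0.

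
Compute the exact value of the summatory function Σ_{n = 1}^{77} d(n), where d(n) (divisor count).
Σ_{n ≤ 77} d(n) = 348

Compute d(n) for each 1 ≤ n ≤ 77: d(1) = 1, d(2) = 2, d(3) = 2, d(4) = 3, d(5) = 2, d(6) = 4, d(7) = 2, d(8) = 4, d(9) = 3, d(10) = 4, d(11) = 2, d(12) = 6, d(13) = 2, d(14) = 4, d(15) = 4, d(16) = 5, d(17) = 2, d(18) = 6, d(19) = 2, d(20) = 6, d(21) = 4, d(22) = 4, d(23) = 2, d(24) = 8, d(25) = 3, d(26) = 4, d(27) = 4, d(28) = 6, d(29) = 2, d(30) = 8, d(31) = 2, d(32) = 6, d(33) = 4, d(34) = 4, d(35) = 4, d(36) = 9, d(37) = 2, d(38) = 4, d(39) = 4, d(40) = 8, d(41) = 2, d(42) = 8, d(43) = 2, d(44) = 6, d(45) = 6, d(46) = 4, d(47) = 2, d(48) = 10, d(49) = 3, d(50) = 6, d(51) = 4, d(52) = 6, d(53) = 2, d(54) = 8, d(55) = 4, d(56) = 8, d(57) = 4, d(58) = 4, d(59) = 2, d(60) = 12, d(61) = 2, d(62) = 4, d(63) = 6, d(64) = 7, d(65) = 4, d(66) = 8, d(67) = 2, d(68) = 6, d(69) = 4, d(70) = 8, d(71) = 2, d(72) = 12, d(73) = 2, d(74) = 4, d(75) = 6, d(76) = 6, d(77) = 4. Summing all 77 values: 348. (Dirichlet's divisor formula: Σ_{n ≤ x} d(n) = x ln(x) + (2γ − 1) x + O(√x). For x = 77, the asymptotic estimate is ≈ 346.36.)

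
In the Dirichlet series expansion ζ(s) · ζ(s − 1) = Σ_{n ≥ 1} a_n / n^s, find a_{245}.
σ(245) = 342

In the product (Σ m^0/m^s)(Σ k / k^s) = Σ (Σ_{d | n} d) / n^s, the coefficient of 1/n^s is σ(n) = Σ_{d | n} d. For n = 245, divisors are [1, 5, 7, 35, 49, 245]; summing: σ(245) = 342.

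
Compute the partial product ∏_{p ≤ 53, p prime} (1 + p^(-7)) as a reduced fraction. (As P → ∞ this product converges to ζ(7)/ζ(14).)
∏ = 309952223984670960543603211891856695601672510675385627534277668624533812457091991127236052954668734671204274242309849088/307404601692723276790274585782287621574695329443342398483341336503340384695750533342769593387518417543812906517214978125

The primes p ≤ 53 are [2, 3, 5, 7, 11, 13, 17, 19, 23, 29, 31, 37, 41, 43, 47, 53]. For each, (1 + 1/p^7) = (p^7 + 1)/p^7. Multiplying these fractions over p ∈ [2, 3, 5, 7, 11, 13, 17, 19, 23, 29, 31, 37, 41, 43, 47, 53] gives 309952223984670960543603211891856695601672510675385627534277668624533812457091991127236052954668734671204274242309849088/307404601692723276790274585782287621574695329443342398483341336503340384695750533342769593387518417543812906517214978125. (In the limit P → ∞ this tends to ζ(7)/ζ(14).)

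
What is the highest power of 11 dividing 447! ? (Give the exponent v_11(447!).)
v_11(447!) = 43

Legendre's formula: v_p(n!) = Σ_{k ≥ 1} ⌊n / p^k⌋. For p = 11, n = 447, the terms are:
  ⌊447/11^1⌋ = ⌊447/11⌋ = 40
  ⌊447/11^2⌋ = ⌊447/121⌋ = 3
(the next term ⌊447/11^3⌋ = 0, terminating the sum). Summing: v_11(447!) = 40 + 3 = 43.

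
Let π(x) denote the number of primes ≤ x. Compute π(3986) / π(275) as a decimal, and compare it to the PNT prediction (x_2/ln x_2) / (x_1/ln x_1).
π(3986)/π(275) = 549/58 ≈ 9.4655;  PNT prediction ≈ 9.8199.

π(275) = 58 and π(3986) = 549, so π(3986)/π(275) ≈ 9.4655. The PNT-predicted ratio is (3986/ln(3986)) / (275/ln(275)) ≈ 9.8199. The two agree to within a few percent, as expected.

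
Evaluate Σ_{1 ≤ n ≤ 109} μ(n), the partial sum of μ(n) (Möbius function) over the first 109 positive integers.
Σ_{n ≤ 109} μ(n) = -4

Compute μ(n) for each 1 ≤ n ≤ 109: μ(1) = 1, μ(2) = -1, μ(3) = -1, μ(4) = 0, μ(5) = -1, μ(6) = 1, μ(7) = -1, μ(8) = 0, μ(9) = 0, μ(10) = 1, μ(11) = -1, μ(12) = 0, μ(13) = -1, μ(14) = 1, μ(15) = 1, μ(16) = 0, μ(17) = -1, μ(18) = 0, μ(19) = -1, μ(20) = 0, μ(21) = 1, μ(22) = 1, μ(23) = -1, μ(24) = 0, μ(25) = 0, μ(26) = 1, μ(27) = 0, μ(28) = 0, μ(29) = -1, μ(30) = -1, μ(31) = -1, μ(32) = 0, μ(33) = 1, μ(34) = 1, μ(35) = 1, μ(36) = 0, μ(37) = -1, μ(38) = 1, μ(39) = 1, μ(40) = 0, μ(41) = -1, μ(42) = -1, μ(43) = -1, μ(44) = 0, μ(45) = 0, μ(46) = 1, μ(47) = -1, μ(48) = 0, μ(49) = 0, μ(50) = 0, μ(51) = 1, μ(52) = 0, μ(53) = -1, μ(54) = 0, μ(55) = 1, μ(56) = 0, μ(57) = 1, μ(58) = 1, μ(59) = -1, μ(60) = 0, μ(61) = -1, μ(62) = 1, μ(63) = 0, μ(64) = 0, μ(65) = 1, μ(66) = -1, μ(67) = -1, μ(68) = 0, μ(69) = 1, μ(70) = -1, μ(71) = -1, μ(72) = 0, μ(73) = -1, μ(74) = 1, μ(75) = 0, μ(76) = 0, μ(77) = 1, μ(78) = -1, μ(79) = -1, μ(80) = 0, μ(81) = 0, μ(82) = 1, μ(83) = -1, μ(84) = 0, μ(85) = 1, μ(86) = 1, μ(87) = 1, μ(88) = 0, μ(89) = -1, μ(90) = 0, μ(91) = 1, μ(92) = 0, μ(93) = 1, μ(94) = 1, μ(95) = 1, μ(96) = 0, μ(97) = -1, μ(98) = 0, μ(99) = 0, μ(100) = 0, μ(101) = -1, μ(102) = -1, μ(103) = -1, μ(104) = 0, μ(105) = -1, μ(106) = 1, μ(107) = -1, μ(108) = 0, μ(109) = -1. Summing all 109 values: -4. (Mertens function M(x) = Σ_{n ≤ x} μ(n); on average M(x) should be small (PNT ⟺ M(x) = o(x)).)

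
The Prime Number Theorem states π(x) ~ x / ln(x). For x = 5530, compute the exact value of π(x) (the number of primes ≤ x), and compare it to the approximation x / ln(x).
π(5530) = 731;  x/ln(x) ≈ 641.68;  relative error ≈ 12.22%.

Directly count primes up to 5530: π(5530) = 731. The PNT approximation gives 5530/ln(5530) ≈ 5530/8.61794 ≈ 641.68. Relative error (π(x) − x/ln(x)) / π(x) ≈ 12.22%; the approximation is known to undercount slightly (Li(x) is a better estimate).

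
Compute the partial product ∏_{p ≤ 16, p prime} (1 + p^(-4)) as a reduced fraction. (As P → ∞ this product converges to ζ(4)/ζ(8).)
∏ = 54787204936389122/50827803952550625

The primes p ≤ 16 are [2, 3, 5, 7, 11, 13]. For each, (1 + 1/p^4) = (p^4 + 1)/p^4. Multiplying these fractions over p ∈ [2, 3, 5, 7, 11, 13] gives 54787204936389122/50827803952550625. (In the limit P → ∞ this tends to ζ(4)/ζ(8).)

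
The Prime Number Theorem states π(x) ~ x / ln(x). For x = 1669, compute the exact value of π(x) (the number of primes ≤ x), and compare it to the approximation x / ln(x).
π(1669) = 263;  x/ln(x) ≈ 224.93;  relative error ≈ 14.47%.

Directly count primes up to 1669: π(1669) = 263. The PNT approximation gives 1669/ln(1669) ≈ 1669/7.41998 ≈ 224.93. Relative error (π(x) − x/ln(x)) / π(x) ≈ 14.47%; the approximation is known to undercount slightly (Li(x) is a better estimate).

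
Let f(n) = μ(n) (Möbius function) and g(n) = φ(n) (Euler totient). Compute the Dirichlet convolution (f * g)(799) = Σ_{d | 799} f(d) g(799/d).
(μ * φ)(799) = 675

Divisors of 799: [1, 17, 47, 799]. For each d | 799:
  d = 1: μ(1) · φ(799/1) = 1 · 736 = 736
  d = 17: μ(17) · φ(799/17) = -1 · 46 = -46
  d = 47: μ(47) · φ(799/47) = -1 · 16 = -16
  d = 799: μ(799) · φ(799/799) = 1 · 1 = 1
Summing: (μ * φ)(799) = 736 + -46 + -16 + 1 = 675.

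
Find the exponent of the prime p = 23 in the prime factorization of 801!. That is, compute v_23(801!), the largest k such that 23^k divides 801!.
v_23(801!) = 35

Legendre's formula: v_p(n!) = Σ_{k ≥ 1} ⌊n / p^k⌋. For p = 23, n = 801, the terms are:
  ⌊801/23^1⌋ = ⌊801/23⌋ = 34
  ⌊801/23^2⌋ = ⌊801/529⌋ = 1
(the next term ⌊801/23^3⌋ = 0, terminating the sum). Summing: v_23(801!) = 34 + 1 = 35.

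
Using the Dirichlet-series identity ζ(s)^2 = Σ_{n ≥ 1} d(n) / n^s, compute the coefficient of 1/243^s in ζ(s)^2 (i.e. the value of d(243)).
d(243) = 6

ζ(s)^2 = (Σ 1/m^s)(Σ 1/k^s). The coefficient of 1/n^s in the product is the number of ordered pairs (m, k) with mk = n, which equals d(n). For n = 243, divisors are [1, 3, 9, 27, 81, 243], so d(243) = 6.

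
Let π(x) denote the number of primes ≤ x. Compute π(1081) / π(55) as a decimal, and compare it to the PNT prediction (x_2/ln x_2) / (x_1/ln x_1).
π(1081)/π(55) = 180/16 ≈ 11.2500;  PNT prediction ≈ 11.2749.

π(55) = 16 and π(1081) = 180, so π(1081)/π(55) ≈ 11.2500. The PNT-predicted ratio is (1081/ln(1081)) / (55/ln(55)) ≈ 11.2749. The two agree to within a few percent, as expected.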